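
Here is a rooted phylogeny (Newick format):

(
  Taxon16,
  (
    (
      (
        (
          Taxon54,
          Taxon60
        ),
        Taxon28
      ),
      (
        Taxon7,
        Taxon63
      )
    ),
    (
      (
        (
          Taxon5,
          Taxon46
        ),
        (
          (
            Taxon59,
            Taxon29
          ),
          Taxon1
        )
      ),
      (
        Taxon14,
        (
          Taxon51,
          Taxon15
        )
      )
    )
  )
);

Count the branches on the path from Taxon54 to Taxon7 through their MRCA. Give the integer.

5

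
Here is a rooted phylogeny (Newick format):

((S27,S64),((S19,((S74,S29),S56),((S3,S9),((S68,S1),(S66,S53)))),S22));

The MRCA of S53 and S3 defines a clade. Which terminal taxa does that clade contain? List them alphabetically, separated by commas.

S1, S3, S53, S66, S68, S9

Tracing S53: it sits inside (S66,S53).
Tracing S3: it sits inside (S3,S9).
The smallest clade enclosing both is ((S3,S9),((S68,S1),(S66,S53))); the answer is its 6 terminal taxa in alphabetical order.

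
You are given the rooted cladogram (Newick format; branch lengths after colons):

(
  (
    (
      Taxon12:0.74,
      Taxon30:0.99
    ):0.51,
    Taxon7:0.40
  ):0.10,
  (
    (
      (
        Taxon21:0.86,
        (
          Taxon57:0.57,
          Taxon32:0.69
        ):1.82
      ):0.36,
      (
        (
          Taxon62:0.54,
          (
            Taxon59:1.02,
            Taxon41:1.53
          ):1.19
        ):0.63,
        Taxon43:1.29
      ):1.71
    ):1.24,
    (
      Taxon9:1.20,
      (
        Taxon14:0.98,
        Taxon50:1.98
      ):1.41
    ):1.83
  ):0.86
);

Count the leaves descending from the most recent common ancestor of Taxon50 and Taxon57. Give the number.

10

The MRCA of Taxon50 and Taxon57 is the node subtending (((Taxon21,(Taxon57,Taxon32)),((Taxon62,(Taxon59,Taxon41)),Taxon43)),(Taxon9,(Taxon14,Taxon50))).
That clade contains 10 terminal taxa: Taxon14, Taxon21, Taxon32, Taxon41, Taxon43, Taxon50, Taxon57, Taxon59, Taxon62, Taxon9.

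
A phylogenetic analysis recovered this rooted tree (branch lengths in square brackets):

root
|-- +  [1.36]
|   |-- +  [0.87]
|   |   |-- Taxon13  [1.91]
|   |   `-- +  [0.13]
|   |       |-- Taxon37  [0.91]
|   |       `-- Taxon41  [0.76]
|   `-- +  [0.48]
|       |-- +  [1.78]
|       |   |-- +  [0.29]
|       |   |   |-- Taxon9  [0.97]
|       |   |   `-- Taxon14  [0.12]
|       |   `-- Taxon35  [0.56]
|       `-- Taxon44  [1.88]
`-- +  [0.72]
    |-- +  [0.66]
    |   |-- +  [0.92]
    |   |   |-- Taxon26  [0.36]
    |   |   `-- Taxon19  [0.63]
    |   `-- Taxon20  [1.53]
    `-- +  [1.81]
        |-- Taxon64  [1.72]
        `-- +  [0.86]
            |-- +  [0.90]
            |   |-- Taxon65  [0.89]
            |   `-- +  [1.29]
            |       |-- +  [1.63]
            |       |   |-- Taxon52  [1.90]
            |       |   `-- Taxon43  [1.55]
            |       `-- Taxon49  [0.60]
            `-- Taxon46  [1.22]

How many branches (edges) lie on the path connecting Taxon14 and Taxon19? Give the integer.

9

The MRCA of Taxon14 and Taxon19 is the root of the tree.
From Taxon14 up to that node: 5 branches. From Taxon19 up to the same node: 4 branches. Total: 5 + 4 = 9.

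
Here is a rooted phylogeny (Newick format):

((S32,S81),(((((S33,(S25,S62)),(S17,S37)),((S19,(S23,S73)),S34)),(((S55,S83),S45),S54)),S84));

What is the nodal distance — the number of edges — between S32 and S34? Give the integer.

The MRCA of S32 and S34 is the root of the tree.
From S32 up to that node: 2 branches. From S34 up to the same node: 5 branches. Total: 2 + 5 = 7.

7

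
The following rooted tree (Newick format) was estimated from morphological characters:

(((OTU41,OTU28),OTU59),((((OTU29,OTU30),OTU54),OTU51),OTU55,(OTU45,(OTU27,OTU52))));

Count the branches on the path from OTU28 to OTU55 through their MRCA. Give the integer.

5

The MRCA of OTU28 and OTU55 is the root of the tree.
From OTU28 up to that node: 3 branches. From OTU55 up to the same node: 2 branches. Total: 3 + 2 = 5.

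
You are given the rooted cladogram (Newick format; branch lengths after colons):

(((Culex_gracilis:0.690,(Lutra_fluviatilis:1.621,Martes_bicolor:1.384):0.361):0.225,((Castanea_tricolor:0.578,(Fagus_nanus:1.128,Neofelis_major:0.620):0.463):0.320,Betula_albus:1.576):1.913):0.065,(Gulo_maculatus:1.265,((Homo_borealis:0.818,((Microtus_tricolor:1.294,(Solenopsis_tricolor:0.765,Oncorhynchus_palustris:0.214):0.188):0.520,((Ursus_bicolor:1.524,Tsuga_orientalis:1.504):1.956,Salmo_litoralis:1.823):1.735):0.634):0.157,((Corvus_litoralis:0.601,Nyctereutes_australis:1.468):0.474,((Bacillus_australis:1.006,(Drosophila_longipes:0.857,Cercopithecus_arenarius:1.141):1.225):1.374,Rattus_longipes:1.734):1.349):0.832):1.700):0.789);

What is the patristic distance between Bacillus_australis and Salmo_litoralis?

The path runs Bacillus_australis → … → MRCA → … → Salmo_litoralis; the MRCA is the node subtending ((Homo_borealis,((Microtus_tricolor,(Solenopsis_tricolor,Oncorhynchus_palustris)),((Ursus_bicolor,Tsuga_orientalis),Salmo_litoralis))),((Corvus_litoralis,Nyctereutes_australis),((Bacillus_australis,(Drosophila_longipes,Cercopithecus_arenarius)),Rattus_longipes))).
Branch lengths along that path: 1.006 + 1.374 + 1.349 + 0.832 + 0.157 + 0.634 + 1.735 + 1.823 = 8.910.

8.910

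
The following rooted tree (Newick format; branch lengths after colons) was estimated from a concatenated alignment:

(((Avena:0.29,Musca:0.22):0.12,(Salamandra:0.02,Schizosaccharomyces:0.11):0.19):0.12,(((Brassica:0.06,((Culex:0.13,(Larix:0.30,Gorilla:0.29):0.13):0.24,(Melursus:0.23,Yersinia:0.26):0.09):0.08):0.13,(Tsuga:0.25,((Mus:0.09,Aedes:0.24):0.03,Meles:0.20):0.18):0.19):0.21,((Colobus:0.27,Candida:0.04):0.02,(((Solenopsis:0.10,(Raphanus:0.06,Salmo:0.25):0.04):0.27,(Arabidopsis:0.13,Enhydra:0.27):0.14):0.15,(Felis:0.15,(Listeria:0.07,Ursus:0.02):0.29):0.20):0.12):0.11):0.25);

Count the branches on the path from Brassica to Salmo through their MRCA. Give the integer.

9

The MRCA of Brassica and Salmo is the node subtending (((Brassica,((Culex,(Larix,Gorilla)),(Melursus,Yersinia))),(Tsuga,((Mus,Aedes),Meles))),((Colobus,Candida),(((Solenopsis,(Raphanus,Salmo)),(Arabidopsis,Enhydra)),(Felis,(Listeria,Ursus))))).
From Brassica up to that node: 3 branches. From Salmo up to the same node: 6 branches. Total: 3 + 6 = 9.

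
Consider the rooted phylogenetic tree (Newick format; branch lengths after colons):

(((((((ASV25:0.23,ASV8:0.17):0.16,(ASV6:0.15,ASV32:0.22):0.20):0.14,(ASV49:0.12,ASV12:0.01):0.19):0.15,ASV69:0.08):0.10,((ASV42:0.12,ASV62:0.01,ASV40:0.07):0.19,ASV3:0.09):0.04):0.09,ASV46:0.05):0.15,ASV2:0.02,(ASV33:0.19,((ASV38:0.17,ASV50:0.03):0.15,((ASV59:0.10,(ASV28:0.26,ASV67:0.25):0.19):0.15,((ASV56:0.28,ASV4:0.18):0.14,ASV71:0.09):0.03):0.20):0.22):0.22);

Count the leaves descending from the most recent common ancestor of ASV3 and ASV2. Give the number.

The MRCA of ASV3 and ASV2 is the root, so the clade is the entire tree.
That clade contains 22 terminal taxa: ASV12, ASV2, ASV25, ASV28, ASV3, ASV32, ASV33, ASV38, ASV4, ASV40, ASV42, ASV46, ASV49, ASV50, ASV56, ASV59, ASV6, ASV62, ASV67, ASV69, ASV71, ASV8.

22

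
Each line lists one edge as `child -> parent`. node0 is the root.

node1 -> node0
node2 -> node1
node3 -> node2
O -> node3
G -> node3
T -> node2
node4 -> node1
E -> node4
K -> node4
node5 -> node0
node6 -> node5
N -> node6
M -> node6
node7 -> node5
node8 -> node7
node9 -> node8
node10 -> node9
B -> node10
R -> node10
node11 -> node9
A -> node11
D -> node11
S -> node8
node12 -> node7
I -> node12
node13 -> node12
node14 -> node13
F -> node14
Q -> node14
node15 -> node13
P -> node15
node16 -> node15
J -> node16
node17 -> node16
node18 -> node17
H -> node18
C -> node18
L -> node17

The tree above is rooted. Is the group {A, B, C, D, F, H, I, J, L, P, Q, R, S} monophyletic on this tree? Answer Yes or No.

Yes

The most recent common ancestor of these taxa subtends ((((B,R),(A,D)),S),(I,((F,Q),(P,(J,((H,C),L)))))).
That clade has exactly 13 tips — every listed taxon and nothing else — so the group is monophyletic.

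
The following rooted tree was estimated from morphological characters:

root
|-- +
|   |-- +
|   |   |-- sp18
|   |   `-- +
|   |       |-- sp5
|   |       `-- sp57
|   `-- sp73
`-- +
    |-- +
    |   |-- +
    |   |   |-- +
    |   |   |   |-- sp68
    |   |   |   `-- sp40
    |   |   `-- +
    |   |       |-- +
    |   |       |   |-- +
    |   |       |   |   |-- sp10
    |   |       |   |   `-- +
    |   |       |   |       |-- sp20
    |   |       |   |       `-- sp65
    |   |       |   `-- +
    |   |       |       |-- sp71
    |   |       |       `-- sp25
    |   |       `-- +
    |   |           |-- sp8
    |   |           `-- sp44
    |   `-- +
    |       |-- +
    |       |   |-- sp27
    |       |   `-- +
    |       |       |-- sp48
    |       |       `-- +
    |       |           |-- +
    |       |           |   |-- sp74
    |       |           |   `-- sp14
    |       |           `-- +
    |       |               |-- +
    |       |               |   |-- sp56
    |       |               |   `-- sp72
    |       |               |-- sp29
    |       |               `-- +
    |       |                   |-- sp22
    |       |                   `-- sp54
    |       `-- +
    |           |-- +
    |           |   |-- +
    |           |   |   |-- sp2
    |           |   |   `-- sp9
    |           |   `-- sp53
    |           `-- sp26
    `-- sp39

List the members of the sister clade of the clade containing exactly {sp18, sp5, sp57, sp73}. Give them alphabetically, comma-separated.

sp10, sp14, sp2, sp20, sp22, sp25, sp26, sp27, sp29, sp39, sp40, sp44, sp48, sp53, sp54, sp56, sp65, sp68, sp71, sp72, sp74, sp8, sp9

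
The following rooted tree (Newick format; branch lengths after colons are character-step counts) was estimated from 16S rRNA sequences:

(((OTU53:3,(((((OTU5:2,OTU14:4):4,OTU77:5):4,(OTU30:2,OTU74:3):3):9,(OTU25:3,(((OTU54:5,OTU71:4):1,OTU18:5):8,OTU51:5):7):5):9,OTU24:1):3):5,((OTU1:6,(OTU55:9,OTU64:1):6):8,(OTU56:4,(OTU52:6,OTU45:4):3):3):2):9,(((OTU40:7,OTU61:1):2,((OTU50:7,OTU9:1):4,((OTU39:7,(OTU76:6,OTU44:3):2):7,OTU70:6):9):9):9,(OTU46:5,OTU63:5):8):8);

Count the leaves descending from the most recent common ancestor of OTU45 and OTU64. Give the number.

The MRCA of OTU45 and OTU64 is the node subtending ((OTU1,(OTU55,OTU64)),(OTU56,(OTU52,OTU45))).
That clade contains 6 terminal taxa: OTU1, OTU45, OTU52, OTU55, OTU56, OTU64.

6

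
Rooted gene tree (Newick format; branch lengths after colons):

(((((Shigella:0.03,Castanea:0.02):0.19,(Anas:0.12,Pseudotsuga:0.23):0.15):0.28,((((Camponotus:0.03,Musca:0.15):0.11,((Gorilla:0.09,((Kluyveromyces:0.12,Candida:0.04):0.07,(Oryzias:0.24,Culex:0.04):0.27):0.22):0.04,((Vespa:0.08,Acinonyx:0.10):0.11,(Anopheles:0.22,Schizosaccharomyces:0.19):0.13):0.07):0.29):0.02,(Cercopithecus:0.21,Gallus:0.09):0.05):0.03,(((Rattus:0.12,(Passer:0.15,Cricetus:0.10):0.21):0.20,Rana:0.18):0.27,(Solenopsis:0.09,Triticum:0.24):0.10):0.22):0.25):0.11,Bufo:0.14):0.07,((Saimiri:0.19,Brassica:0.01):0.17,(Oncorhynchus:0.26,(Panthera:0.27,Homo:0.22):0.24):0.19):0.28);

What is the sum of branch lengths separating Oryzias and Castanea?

The path runs Oryzias → … → MRCA → … → Castanea; the MRCA is the node subtending (((Shigella,Castanea),(Anas,Pseudotsuga)),((((Camponotus,Musca),((Gorilla,((Kluyveromyces,Candida),(Oryzias,Culex))),((Vespa,Acinonyx),(Anopheles,Schizosaccharomyces)))),(Cercopithecus,Gallus)),(((Rattus,(Passer,Cricetus)),Rana),(Solenopsis,Triticum)))).
Branch lengths along that path: 0.24 + 0.27 + 0.22 + 0.04 + 0.29 + 0.02 + 0.03 + 0.25 + 0.28 + 0.19 + 0.02 = 1.85.

1.85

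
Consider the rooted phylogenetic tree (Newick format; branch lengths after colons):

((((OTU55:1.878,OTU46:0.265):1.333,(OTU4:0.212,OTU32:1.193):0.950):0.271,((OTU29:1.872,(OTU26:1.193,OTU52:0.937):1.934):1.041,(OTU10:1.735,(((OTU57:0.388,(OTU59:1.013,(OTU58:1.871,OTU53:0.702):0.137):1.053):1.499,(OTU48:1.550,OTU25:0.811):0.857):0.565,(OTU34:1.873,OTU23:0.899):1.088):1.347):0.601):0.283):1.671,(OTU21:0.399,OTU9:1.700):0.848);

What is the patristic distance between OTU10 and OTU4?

4.052

The path runs OTU10 → … → MRCA → … → OTU4; the MRCA is the node subtending (((OTU55,OTU46),(OTU4,OTU32)),((OTU29,(OTU26,OTU52)),(OTU10,(((OTU57,(OTU59,(OTU58,OTU53))),(OTU48,OTU25)),(OTU34,OTU23))))).
Branch lengths along that path: 1.735 + 0.601 + 0.283 + 0.271 + 0.950 + 0.212 = 4.052.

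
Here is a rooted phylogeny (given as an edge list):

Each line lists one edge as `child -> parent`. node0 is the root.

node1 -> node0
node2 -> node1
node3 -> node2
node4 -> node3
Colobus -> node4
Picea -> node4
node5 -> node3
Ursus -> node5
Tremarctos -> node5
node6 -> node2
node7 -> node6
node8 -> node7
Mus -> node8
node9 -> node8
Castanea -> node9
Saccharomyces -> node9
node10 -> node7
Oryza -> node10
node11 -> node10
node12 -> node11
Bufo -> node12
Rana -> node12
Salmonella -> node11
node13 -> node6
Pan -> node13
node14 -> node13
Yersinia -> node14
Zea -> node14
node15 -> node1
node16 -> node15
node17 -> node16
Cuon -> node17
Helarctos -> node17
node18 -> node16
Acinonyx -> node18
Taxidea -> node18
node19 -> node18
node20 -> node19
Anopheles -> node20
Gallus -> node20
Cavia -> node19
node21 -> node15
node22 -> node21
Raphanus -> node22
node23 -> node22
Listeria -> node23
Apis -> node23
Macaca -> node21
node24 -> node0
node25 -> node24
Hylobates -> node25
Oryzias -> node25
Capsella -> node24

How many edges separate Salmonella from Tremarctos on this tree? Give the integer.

8

The MRCA of Salmonella and Tremarctos is the node subtending (((Colobus,Picea),(Ursus,Tremarctos)),(((Mus,(Castanea,Saccharomyces)),(Oryza,((Bufo,Rana),Salmonella))),(Pan,(Yersinia,Zea)))).
From Salmonella up to that node: 5 branches. From Tremarctos up to the same node: 3 branches. Total: 5 + 3 = 8.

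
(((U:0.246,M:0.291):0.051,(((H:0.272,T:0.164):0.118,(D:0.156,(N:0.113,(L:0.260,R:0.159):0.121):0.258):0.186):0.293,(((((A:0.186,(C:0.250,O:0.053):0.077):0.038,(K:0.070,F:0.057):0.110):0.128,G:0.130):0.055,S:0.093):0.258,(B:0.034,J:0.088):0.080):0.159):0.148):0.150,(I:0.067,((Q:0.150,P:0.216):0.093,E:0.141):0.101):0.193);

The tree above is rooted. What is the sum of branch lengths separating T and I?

1.133

The path runs T → … → MRCA → … → I; the MRCA is the root of the tree.
Branch lengths along that path: 0.164 + 0.118 + 0.293 + 0.148 + 0.150 + 0.193 + 0.067 = 1.133.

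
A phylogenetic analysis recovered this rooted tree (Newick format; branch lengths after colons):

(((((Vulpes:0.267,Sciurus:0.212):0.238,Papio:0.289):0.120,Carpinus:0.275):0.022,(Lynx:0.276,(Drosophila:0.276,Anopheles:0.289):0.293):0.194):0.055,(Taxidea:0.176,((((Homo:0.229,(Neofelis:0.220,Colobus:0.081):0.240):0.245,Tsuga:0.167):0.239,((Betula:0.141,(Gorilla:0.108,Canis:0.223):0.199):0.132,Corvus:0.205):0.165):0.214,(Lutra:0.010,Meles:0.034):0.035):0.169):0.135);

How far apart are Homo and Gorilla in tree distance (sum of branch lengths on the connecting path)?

1.317

The path runs Homo → … → MRCA → … → Gorilla; the MRCA is the node subtending (((Homo,(Neofelis,Colobus)),Tsuga),((Betula,(Gorilla,Canis)),Corvus)).
Branch lengths along that path: 0.229 + 0.245 + 0.239 + 0.165 + 0.132 + 0.199 + 0.108 = 1.317.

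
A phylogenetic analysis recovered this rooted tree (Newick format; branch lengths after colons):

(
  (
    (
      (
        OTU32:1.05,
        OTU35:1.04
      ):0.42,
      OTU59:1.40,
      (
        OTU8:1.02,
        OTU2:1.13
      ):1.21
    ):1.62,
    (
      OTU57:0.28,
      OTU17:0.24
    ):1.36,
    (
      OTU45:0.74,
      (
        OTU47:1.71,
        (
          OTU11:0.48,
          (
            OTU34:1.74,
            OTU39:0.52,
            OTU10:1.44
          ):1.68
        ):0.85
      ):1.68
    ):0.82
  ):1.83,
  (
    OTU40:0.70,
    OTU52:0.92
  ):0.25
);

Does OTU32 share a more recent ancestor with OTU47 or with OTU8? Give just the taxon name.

The MRCA of OTU32 and OTU8 subtends ((OTU32,OTU35),OTU59,(OTU8,OTU2)) (5 taxa).
The MRCA of OTU32 and OTU47 subtends (((OTU32,OTU35),OTU59,(OTU8,OTU2)),(OTU57,OTU17),(OTU45,(OTU47,(OTU11,(OTU34,OTU39,OTU10))))) (13 taxa).
The first is nested inside the second, so OTU32 shares a more recent common ancestor with OTU8.

OTU8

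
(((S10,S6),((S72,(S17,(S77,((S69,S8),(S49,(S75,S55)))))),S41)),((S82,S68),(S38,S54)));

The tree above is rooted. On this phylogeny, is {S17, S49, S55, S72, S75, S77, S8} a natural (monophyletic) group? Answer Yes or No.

No

The MRCA of the listed taxa subtends (S72,(S17,(S77,((S69,S8),(S49,(S75,S55)))))).
That clade also contains S69, which is not in the proposed group, so the group is not monophyletic.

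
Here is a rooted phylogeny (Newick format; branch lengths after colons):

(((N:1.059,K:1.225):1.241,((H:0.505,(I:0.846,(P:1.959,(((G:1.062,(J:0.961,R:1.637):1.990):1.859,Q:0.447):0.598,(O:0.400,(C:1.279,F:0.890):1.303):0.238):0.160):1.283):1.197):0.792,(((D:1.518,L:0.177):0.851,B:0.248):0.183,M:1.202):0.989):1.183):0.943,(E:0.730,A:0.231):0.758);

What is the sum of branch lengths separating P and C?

The path runs P → … → MRCA → … → C; the MRCA is the node subtending (P,(((G,(J,R)),Q),(O,(C,F)))).
Branch lengths along that path: 1.959 + 0.160 + 0.238 + 1.303 + 1.279 = 4.939.

4.939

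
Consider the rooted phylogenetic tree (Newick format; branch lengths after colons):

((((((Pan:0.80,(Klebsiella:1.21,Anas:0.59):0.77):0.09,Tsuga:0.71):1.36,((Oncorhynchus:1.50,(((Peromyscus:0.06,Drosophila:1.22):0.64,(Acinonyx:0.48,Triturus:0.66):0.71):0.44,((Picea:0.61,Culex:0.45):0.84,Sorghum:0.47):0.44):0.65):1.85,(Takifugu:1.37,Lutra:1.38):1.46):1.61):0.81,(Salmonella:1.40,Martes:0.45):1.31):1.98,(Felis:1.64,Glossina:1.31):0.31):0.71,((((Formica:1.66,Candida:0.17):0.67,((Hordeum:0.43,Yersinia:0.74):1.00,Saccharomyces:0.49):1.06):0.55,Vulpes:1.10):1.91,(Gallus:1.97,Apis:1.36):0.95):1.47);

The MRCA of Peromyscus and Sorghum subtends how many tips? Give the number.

7

The MRCA of Peromyscus and Sorghum is the node subtending (((Peromyscus,Drosophila),(Acinonyx,Triturus)),((Picea,Culex),Sorghum)).
That clade contains 7 terminal taxa: Acinonyx, Culex, Drosophila, Peromyscus, Picea, Sorghum, Triturus.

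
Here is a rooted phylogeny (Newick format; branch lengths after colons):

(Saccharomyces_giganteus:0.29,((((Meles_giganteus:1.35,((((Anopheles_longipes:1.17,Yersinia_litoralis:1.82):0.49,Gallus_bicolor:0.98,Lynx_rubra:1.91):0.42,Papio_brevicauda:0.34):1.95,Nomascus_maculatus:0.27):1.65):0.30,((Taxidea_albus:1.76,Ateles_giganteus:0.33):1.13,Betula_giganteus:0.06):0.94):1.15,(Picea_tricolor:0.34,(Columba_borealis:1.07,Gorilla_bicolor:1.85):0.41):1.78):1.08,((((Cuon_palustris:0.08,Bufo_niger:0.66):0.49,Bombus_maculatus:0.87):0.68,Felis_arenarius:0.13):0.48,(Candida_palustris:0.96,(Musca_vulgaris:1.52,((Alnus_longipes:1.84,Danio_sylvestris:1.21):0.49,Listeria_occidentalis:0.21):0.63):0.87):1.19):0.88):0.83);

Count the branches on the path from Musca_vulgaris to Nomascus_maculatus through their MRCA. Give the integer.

The MRCA of Musca_vulgaris and Nomascus_maculatus is the node subtending ((((Meles_giganteus,((((Anopheles_longipes,Yersinia_litoralis),Gallus_bicolor,Lynx_rubra),Papio_brevicauda),Nomascus_maculatus)),((Taxidea_albus,Ateles_giganteus),Betula_giganteus)),(Picea_tricolor,(Columba_borealis,Gorilla_bicolor))),((((Cuon_palustris,Bufo_niger),Bombus_maculatus),Felis_arenarius),(Candida_palustris,(Musca_vulgaris,((Alnus_longipes,Danio_sylvestris),Listeria_occidentalis))))).
From Musca_vulgaris up to that node: 4 branches. From Nomascus_maculatus up to the same node: 5 branches. Total: 4 + 5 = 9.

9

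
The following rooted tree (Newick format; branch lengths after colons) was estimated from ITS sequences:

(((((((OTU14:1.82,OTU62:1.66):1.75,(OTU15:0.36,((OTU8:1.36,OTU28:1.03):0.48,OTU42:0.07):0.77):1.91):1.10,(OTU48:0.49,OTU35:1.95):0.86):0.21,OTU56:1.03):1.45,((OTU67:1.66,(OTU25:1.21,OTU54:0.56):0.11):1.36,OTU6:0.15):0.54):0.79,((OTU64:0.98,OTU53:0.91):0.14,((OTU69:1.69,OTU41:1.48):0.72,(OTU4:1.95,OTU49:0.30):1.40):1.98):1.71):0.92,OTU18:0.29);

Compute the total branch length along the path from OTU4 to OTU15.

12.86

The path runs OTU4 → … → MRCA → … → OTU15; the MRCA is the node subtending ((((((OTU14,OTU62),(OTU15,((OTU8,OTU28),OTU42))),(OTU48,OTU35)),OTU56),((OTU67,(OTU25,OTU54)),OTU6)),((OTU64,OTU53),((OTU69,OTU41),(OTU4,OTU49)))).
Branch lengths along that path: 1.95 + 1.40 + 1.98 + 1.71 + 0.79 + 1.45 + 0.21 + 1.10 + 1.91 + 0.36 = 12.86.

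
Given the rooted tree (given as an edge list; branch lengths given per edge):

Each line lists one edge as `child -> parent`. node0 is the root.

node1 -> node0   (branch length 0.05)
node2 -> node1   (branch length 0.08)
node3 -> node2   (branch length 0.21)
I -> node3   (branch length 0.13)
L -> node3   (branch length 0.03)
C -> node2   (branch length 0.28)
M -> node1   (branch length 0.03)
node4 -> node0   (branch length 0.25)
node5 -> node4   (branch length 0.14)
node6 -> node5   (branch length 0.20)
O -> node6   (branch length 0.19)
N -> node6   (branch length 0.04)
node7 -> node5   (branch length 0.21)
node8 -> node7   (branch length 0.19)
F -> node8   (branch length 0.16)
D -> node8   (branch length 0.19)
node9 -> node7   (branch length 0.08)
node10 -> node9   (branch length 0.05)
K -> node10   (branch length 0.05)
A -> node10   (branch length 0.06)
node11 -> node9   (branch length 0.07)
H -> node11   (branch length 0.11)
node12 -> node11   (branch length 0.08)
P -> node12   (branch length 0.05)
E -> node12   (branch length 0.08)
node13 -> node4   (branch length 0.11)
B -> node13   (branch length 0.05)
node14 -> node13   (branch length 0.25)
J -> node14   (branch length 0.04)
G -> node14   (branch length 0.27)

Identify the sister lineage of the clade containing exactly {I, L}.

The clade containing exactly {I, L} attaches to the tree at the node subtending ((I,L),C).
The other lineage descending from that same node — the sister group — is the single tip C.

C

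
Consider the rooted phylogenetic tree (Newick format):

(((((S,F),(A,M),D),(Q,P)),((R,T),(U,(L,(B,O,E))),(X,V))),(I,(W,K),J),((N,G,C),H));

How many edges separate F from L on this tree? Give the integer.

8

The MRCA of F and L is the node subtending ((((S,F),(A,M),D),(Q,P)),((R,T),(U,(L,(B,O,E))),(X,V))).
From F up to that node: 4 branches. From L up to the same node: 4 branches. Total: 4 + 4 = 8.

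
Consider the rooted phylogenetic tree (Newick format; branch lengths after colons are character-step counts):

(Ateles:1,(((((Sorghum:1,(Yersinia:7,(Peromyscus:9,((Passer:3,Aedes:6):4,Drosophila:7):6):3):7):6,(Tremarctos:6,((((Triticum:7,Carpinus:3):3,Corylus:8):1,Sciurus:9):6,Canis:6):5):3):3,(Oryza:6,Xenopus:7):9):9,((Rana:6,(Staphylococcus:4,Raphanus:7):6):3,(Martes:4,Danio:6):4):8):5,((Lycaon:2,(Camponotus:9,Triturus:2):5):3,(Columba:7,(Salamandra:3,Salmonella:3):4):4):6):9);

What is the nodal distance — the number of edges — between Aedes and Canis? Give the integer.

9

The MRCA of Aedes and Canis is the node subtending ((Sorghum,(Yersinia,(Peromyscus,((Passer,Aedes),Drosophila)))),(Tremarctos,((((Triticum,Carpinus),Corylus),Sciurus),Canis))).
From Aedes up to that node: 6 branches. From Canis up to the same node: 3 branches. Total: 6 + 3 = 9.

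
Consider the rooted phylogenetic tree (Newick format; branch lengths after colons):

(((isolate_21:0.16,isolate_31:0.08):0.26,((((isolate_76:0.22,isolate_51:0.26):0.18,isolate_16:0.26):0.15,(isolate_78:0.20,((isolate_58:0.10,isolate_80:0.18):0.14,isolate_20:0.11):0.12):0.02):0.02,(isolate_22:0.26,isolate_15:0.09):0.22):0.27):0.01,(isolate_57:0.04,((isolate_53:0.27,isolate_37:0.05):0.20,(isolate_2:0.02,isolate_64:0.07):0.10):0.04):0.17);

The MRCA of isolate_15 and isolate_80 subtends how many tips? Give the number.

9

The MRCA of isolate_15 and isolate_80 is the node subtending ((((isolate_76,isolate_51),isolate_16),(isolate_78,((isolate_58,isolate_80),isolate_20))),(isolate_22,isolate_15)).
That clade contains 9 terminal taxa: isolate_15, isolate_16, isolate_20, isolate_22, isolate_51, isolate_58, isolate_76, isolate_78, isolate_80.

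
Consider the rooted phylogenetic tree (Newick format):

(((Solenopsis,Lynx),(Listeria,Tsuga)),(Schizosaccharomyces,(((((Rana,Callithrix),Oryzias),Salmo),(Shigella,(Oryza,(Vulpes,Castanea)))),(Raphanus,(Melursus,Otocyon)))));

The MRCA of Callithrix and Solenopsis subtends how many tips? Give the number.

The MRCA of Callithrix and Solenopsis is the root, so the clade is the entire tree.
That clade contains 16 terminal taxa: Callithrix, Castanea, Listeria, Lynx, Melursus, Oryza, Oryzias, Otocyon, Rana, Raphanus, Salmo, Schizosaccharomyces, Shigella, Solenopsis, Tsuga, Vulpes.

16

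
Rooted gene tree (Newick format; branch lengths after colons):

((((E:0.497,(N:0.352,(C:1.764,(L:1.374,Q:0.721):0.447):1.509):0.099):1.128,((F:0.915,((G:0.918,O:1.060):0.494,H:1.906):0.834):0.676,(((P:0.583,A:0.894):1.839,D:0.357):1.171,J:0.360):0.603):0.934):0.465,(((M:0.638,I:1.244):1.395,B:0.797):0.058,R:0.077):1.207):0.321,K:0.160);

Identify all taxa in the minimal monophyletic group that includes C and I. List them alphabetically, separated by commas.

A, B, C, D, E, F, G, H, I, J, L, M, N, O, P, Q, R

Tracing C: it sits inside (C,(L,Q)).
Tracing I: it sits inside (M,I).
The smallest clade enclosing both is (((E,(N,(C,(L,Q)))),((F,((G,O),H)),(((P,A),D),J))),(((M,I),B),R)); the answer is its 17 terminal taxa in alphabetical order.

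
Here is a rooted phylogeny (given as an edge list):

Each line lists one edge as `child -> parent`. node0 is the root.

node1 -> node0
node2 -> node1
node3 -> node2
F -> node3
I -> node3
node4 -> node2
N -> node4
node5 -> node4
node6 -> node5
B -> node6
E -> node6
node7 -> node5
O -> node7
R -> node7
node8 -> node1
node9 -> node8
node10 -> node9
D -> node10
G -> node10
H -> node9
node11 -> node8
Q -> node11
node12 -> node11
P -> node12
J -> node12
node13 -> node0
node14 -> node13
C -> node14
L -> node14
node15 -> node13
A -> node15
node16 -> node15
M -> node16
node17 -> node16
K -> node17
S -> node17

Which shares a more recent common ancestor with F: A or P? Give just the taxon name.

The MRCA of F and P subtends (((F,I),(N,((B,E),(O,R)))),(((D,G),H),(Q,(P,J)))) (13 taxa).
The MRCA of F and A is the root, subtending the entire tree (19 taxa).
The first is nested inside the second, so F shares a more recent common ancestor with P.

P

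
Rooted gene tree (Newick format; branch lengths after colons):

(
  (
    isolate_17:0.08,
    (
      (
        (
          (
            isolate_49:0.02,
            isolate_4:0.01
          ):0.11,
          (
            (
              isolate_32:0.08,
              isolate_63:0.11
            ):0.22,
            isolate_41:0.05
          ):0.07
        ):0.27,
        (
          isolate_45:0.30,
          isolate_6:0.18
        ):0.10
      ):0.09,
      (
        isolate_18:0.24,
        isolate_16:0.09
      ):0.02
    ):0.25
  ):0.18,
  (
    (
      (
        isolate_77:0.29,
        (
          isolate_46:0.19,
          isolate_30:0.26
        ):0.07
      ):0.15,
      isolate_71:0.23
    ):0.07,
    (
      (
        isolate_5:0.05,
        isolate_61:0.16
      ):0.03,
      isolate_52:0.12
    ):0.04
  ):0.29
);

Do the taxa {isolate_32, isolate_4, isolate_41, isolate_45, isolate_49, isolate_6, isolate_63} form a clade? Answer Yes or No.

The most recent common ancestor of these taxa subtends (((isolate_49,isolate_4),((isolate_32,isolate_63),isolate_41)),(isolate_45,isolate_6)).
That clade has exactly 7 tips — every listed taxon and nothing else — so the group is monophyletic.

Yes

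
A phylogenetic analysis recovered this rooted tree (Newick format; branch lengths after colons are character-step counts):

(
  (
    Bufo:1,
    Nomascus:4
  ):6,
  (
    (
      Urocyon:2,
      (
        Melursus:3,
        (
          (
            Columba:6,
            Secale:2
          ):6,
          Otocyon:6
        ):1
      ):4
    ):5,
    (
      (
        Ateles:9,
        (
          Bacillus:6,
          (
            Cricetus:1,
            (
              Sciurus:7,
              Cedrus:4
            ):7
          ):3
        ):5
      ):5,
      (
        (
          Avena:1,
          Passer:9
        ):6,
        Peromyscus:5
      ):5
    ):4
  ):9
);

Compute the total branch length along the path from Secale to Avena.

34

The path runs Secale → … → MRCA → … → Avena; the MRCA is the node subtending ((Urocyon,(Melursus,((Columba,Secale),Otocyon))),((Ateles,(Bacillus,(Cricetus,(Sciurus,Cedrus)))),((Avena,Passer),Peromyscus))).
Branch lengths along that path: 2 + 6 + 1 + 4 + 5 + 4 + 5 + 6 + 1 = 34.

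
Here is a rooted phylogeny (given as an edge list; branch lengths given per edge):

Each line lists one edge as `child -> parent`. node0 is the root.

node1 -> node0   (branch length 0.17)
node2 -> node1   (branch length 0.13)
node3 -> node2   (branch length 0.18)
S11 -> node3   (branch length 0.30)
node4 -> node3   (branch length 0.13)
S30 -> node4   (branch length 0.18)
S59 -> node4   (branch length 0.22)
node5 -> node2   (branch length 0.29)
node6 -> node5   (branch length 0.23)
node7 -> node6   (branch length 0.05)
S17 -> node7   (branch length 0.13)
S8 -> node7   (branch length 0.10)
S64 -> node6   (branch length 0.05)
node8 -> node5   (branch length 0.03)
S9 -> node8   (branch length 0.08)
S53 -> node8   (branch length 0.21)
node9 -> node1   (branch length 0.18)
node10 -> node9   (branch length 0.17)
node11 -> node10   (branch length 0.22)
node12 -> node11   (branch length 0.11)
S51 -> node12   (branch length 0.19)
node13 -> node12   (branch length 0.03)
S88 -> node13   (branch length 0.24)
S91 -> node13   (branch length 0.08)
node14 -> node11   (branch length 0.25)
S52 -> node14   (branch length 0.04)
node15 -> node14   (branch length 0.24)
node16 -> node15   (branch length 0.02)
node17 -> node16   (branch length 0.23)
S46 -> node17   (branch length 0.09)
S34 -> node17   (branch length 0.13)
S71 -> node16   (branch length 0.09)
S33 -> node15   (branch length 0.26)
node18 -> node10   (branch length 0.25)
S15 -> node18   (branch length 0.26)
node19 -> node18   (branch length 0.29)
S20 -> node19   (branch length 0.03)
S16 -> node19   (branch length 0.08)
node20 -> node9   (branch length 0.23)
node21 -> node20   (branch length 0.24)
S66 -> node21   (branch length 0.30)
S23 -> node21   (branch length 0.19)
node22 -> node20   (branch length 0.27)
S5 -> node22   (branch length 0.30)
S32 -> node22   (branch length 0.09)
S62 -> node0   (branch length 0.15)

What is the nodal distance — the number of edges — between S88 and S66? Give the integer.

8

The MRCA of S88 and S66 is the node subtending ((((S51,(S88,S91)),(S52,(((S46,S34),S71),S33))),(S15,(S20,S16))),((S66,S23),(S5,S32))).
From S88 up to that node: 5 branches. From S66 up to the same node: 3 branches. Total: 5 + 3 = 8.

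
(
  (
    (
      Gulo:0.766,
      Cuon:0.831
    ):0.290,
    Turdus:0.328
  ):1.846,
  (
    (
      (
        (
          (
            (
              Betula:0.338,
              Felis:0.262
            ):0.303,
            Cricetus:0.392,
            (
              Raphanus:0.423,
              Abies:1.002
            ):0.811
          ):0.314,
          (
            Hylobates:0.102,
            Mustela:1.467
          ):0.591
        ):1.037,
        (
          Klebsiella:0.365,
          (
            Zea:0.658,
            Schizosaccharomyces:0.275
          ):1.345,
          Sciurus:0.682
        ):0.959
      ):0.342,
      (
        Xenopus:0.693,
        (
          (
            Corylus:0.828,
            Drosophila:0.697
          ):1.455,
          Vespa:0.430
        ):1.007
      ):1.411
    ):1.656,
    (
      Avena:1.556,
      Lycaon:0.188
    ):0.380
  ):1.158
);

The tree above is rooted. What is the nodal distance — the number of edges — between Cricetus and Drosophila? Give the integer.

The MRCA of Cricetus and Drosophila is the node subtending (((((Betula,Felis),Cricetus,(Raphanus,Abies)),(Hylobates,Mustela)),(Klebsiella,(Zea,Schizosaccharomyces),Sciurus)),(Xenopus,((Corylus,Drosophila),Vespa))).
From Cricetus up to that node: 4 branches. From Drosophila up to the same node: 4 branches. Total: 4 + 4 = 8.

8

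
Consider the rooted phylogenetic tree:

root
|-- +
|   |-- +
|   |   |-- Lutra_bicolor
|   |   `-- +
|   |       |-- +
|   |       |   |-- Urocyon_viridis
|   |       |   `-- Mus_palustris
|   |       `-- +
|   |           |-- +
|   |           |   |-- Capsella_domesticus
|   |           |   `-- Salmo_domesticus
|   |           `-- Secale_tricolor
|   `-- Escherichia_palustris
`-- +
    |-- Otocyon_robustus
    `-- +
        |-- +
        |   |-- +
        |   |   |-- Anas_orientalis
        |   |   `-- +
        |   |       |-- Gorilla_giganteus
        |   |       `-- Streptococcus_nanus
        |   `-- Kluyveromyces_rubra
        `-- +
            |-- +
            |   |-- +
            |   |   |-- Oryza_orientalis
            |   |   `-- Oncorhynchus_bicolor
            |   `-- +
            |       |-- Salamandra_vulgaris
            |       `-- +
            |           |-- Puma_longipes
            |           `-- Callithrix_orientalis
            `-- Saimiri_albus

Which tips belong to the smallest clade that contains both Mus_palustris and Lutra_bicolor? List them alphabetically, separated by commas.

Tracing Mus_palustris: it sits inside (Urocyon_viridis,Mus_palustris).
Tracing Lutra_bicolor: it sits inside (Lutra_bicolor,((Urocyon_viridis,Mus_palustris),((Capsella_domesticus,Salmo_domesticus),Secale_tricolor))).
The smallest clade enclosing both is (Lutra_bicolor,((Urocyon_viridis,Mus_palustris),((Capsella_domesticus,Salmo_domesticus),Secale_tricolor))); the answer is its 6 terminal taxa in alphabetical order.

Capsella_domesticus, Lutra_bicolor, Mus_palustris, Salmo_domesticus, Secale_tricolor, Urocyon_viridis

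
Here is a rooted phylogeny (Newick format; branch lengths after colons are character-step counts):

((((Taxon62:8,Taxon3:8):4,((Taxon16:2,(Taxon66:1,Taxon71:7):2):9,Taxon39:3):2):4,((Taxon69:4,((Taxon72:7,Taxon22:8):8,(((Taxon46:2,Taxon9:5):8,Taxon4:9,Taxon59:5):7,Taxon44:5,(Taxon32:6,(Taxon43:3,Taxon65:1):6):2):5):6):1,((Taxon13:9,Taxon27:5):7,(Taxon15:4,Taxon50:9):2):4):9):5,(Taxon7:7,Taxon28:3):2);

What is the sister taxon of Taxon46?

Taxon9

Taxon46 attaches to the tree at the node subtending (Taxon46,Taxon9).
The other lineage descending from that same node — the sister group — is the single tip Taxon9.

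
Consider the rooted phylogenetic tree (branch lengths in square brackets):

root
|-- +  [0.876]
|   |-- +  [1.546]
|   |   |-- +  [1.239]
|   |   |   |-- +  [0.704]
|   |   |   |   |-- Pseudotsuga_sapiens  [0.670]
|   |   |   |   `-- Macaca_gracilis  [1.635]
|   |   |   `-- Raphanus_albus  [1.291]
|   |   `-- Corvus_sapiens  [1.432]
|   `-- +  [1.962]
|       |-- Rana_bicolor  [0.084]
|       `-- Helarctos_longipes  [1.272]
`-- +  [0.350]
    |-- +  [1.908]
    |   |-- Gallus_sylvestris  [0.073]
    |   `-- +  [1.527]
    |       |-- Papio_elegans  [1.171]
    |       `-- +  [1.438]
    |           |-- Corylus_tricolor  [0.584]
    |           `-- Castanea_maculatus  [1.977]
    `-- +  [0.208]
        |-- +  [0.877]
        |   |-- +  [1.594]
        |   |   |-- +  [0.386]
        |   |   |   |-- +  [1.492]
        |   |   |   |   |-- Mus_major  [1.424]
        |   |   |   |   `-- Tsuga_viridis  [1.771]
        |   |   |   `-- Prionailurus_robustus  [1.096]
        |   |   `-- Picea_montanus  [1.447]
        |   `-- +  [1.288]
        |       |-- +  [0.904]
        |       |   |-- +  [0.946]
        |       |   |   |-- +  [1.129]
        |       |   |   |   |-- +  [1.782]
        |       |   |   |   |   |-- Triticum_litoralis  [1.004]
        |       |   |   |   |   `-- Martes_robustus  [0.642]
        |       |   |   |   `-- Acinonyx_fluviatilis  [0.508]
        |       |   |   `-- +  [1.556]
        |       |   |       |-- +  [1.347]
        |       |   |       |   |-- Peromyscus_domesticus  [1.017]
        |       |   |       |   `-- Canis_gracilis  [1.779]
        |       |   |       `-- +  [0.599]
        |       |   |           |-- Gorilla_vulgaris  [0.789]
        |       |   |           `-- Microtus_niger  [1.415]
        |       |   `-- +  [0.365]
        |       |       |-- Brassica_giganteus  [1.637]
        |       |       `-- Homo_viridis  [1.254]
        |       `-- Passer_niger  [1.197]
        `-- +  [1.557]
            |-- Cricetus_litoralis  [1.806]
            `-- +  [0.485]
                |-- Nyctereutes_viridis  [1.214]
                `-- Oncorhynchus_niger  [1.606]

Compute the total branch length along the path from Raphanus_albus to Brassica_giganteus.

The path runs Raphanus_albus → … → MRCA → … → Brassica_giganteus; the MRCA is the root of the tree.
Branch lengths along that path: 1.291 + 1.239 + 1.546 + 0.876 + 0.350 + 0.208 + 0.877 + 1.288 + 0.904 + 0.365 + 1.637 = 10.581.

10.581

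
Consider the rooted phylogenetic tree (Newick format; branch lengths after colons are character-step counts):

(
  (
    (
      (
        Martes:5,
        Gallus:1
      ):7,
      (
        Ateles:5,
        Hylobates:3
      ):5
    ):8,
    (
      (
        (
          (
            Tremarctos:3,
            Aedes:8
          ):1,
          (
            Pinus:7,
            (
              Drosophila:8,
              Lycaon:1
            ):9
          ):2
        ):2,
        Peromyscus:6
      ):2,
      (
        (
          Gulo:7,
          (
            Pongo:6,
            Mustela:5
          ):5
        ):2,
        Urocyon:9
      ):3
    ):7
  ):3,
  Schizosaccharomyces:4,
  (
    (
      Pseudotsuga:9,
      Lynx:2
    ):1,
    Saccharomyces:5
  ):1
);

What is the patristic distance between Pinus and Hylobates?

36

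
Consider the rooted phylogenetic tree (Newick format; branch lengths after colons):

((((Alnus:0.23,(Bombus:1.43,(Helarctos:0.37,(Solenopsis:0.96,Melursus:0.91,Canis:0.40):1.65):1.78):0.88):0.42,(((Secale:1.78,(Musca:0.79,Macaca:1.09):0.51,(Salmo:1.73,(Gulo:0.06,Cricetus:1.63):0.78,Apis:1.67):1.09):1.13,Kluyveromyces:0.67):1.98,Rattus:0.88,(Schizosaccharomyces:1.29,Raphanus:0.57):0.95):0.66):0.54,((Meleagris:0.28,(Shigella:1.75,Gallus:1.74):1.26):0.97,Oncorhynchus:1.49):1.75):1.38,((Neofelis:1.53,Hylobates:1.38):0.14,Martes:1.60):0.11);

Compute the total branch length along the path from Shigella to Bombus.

9.00

The path runs Shigella → … → MRCA → … → Bombus; the MRCA is the node subtending (((Alnus,(Bombus,(Helarctos,(Solenopsis,Melursus,Canis)))),(((Secale,(Musca,Macaca),(Salmo,(Gulo,Cricetus),Apis)),Kluyveromyces),Rattus,(Schizosaccharomyces,Raphanus))),((Meleagris,(Shigella,Gallus)),Oncorhynchus)).
Branch lengths along that path: 1.75 + 1.26 + 0.97 + 1.75 + 0.54 + 0.42 + 0.88 + 1.43 = 9.00.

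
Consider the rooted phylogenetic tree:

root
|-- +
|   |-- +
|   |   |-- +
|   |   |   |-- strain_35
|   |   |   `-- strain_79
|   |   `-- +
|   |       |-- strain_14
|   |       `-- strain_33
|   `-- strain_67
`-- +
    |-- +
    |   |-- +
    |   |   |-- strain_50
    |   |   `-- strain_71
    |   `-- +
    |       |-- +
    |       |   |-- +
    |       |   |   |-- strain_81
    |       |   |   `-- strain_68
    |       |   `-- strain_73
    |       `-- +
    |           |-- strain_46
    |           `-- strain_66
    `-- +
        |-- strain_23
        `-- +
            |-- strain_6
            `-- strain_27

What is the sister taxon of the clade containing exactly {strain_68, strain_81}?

The clade containing exactly {strain_68, strain_81} attaches to the tree at the node subtending ((strain_81,strain_68),strain_73).
The other lineage descending from that same node — the sister group — is the single tip strain_73.

strain_73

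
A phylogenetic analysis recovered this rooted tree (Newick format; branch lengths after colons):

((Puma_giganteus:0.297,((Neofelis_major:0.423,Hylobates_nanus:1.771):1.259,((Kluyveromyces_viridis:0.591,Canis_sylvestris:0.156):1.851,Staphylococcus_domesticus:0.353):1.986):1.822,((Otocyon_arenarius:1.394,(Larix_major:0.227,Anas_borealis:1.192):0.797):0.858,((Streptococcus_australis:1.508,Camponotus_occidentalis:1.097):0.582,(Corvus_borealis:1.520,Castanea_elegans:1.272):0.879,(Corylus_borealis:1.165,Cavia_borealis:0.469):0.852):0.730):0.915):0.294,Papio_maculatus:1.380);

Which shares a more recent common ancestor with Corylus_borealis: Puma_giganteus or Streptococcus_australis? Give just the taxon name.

Streptococcus_australis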